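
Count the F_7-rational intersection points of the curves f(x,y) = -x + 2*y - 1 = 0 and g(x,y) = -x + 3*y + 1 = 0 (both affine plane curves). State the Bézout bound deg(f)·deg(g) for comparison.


Common zeros: {(2, 5)}; count = 1; Bézout bound = 1.

deg(f) = 1, deg(g) = 1, so Bézout bound = 1.
Scan x ∈ F_7. For each x, list the y ∈ F_7 with f(x, y) ≡ 0 and those with g(x, y) ≡ 0 (mod 7); the common zeros in that column are the intersection.
  x = 0: f ≡ 0 at y ∈ {4}; g ≡ 0 at y ∈ {2}; common: ∅.
  x = 1: f ≡ 0 at y ∈ {1}; g ≡ 0 at y ∈ {0}; common: ∅.
  x = 2: f ≡ 0 at y ∈ {5}; g ≡ 0 at y ∈ {5}; common: {5}.
  x = 3: f ≡ 0 at y ∈ {2}; g ≡ 0 at y ∈ {3}; common: ∅.
  x = 4: f ≡ 0 at y ∈ {6}; g ≡ 0 at y ∈ {1}; common: ∅.
  x = 5: f ≡ 0 at y ∈ {3}; g ≡ 0 at y ∈ {6}; common: ∅.
  x = 6: f ≡ 0 at y ∈ {0}; g ≡ 0 at y ∈ {4}; common: ∅.
Collecting: common zeros = {(2, 5)}, so the count is 1.
Comparison with the Bézout bound: 1 ≤ 1 = deg(f)·deg(g), as expected for curves with no common component (the bound is attained).


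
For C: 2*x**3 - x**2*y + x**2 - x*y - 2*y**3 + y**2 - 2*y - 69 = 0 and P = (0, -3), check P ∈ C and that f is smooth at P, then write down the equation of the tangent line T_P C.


Tangent line at P: 3*x - 62*y - 186 = 0.

Step 1: f(0, -3) = 0, so P lies on C.
Step 2: partial derivatives
  f_x(x, y) = 6*x**2 - 2*x*y + 2*x - y, f_y(x, y) = -x**2 - x - 6*y**2 + 2*y - 2.
  f_x(P) = 3, f_y(P) = -62 (gradient nonzero, so P is smooth).
Step 3: tangent line at P: 3·(x − 0) + -62·(y − -3) = 0.
Expanding: 3*x - 62*y - 186 = 0.


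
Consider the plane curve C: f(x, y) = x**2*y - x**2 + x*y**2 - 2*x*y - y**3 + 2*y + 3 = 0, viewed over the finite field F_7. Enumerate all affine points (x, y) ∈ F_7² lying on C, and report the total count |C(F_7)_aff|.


Affine F_7-points: {(0, 5), (1, 2), (1, 4), (2, 6), (3, 6), (4, 1), (5, 5), (6, 2)}; count = 8.

For each of the 49 pairs (x, y) ∈ F_7², evaluate f(x, y) mod 7. Record the zeros.
  x = 0: [0↦3, 1↦4, 2↦6, 3↦3, 4↦3, 5↦0, 6↦2]  zeros at y ∈ {5}
  x = 1: [0↦2, 1↦3, 2↦0, 3↦1, 4↦0, 5↦5, 6↦3]  zeros at y ∈ {2, 4}
  x = 2: [0↦6, 1↦2, 2↦3, 3↦3, 4↦3, 5↦4, 6↦0]  zeros at y ∈ {6}
  x = 3: [0↦1, 1↦1, 2↦1, 3↦2, 4↦5, 5↦4, 6↦0]  zeros at y ∈ {6}
  x = 4: [0↦1, 1↦0, 2↦1, 3↦5, 4↦6, 5↦5, 6↦3]  zeros at y ∈ {1}
  x = 5: [0↦6, 1↦6, 2↦3, 3↦5, 4↦6, 5↦0, 6↦2]  zeros at y ∈ {5}
  x = 6: [0↦2, 1↦5, 2↦0, 3↦2, 4↦5, 5↦3, 6↦4]  zeros at y ∈ {2}
Collecting zeros: affine points = {(0, 5), (1, 2), (1, 4), (2, 6), (3, 6), (4, 1), (5, 5), (6, 2)}.
Total count |C(F_7)_aff| = 8.


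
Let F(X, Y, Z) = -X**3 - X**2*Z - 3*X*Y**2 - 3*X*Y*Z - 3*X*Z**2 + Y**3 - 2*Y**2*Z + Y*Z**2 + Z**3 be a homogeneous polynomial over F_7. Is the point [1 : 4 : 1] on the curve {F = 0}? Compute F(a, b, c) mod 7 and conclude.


F(1,4,1) ≡ 0 (mod 7); P is on the curve.

Evaluate F(1, 4, 1) term-by-term (mod 7).
  -X**3 ↦ -1·1·1·1 = -1
  -X**2*Z ↦ -1·1·1·1 = -1
  -3*X*Y**2 ↦ -3·1·16·1 = -48
  -3*X*Y*Z ↦ -3·1·4·1 = -12
  -3*X*Z**2 ↦ -3·1·1·1 = -3
  Y**3 ↦ 1·1·64·1 = 64
  -2*Y**2*Z ↦ -2·1·16·1 = -32
  Y*Z**2 ↦ 1·1·4·1 = 4
  Z**3 ↦ 1·1·1·1 = 1
Sum: F(1, 4, 1) = (-1) + (-1) + (-48) + (-12) + (-3) + (64) + (-32) + (4) + (1) = -28.
Reducing mod 7: -28 ≡ 0 (mod 7).
Since F(a, b, c) ≡ 0 (mod 7), P lies on the curve.


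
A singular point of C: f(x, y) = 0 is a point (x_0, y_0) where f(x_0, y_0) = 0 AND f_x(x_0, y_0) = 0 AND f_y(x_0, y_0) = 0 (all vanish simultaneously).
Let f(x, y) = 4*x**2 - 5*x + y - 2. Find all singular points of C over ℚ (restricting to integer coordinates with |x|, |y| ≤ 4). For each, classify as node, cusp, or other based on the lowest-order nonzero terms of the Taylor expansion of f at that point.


No singular points in the scanned grid; C is smooth there.

Compute partial derivatives:
  f_x = 8*x - 5.
  f_y = 1.
f_y = 1 is a nonzero constant, so f_y never vanishes: no point (x, y) can satisfy f = f_x = f_y = 0. In particular no (x, y) ∈ {−4, ..., 4}² is singular; the curve is smooth.


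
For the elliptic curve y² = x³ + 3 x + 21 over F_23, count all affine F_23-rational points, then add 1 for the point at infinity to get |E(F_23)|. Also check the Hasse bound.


Affine points = {(1, 5), (1, 18), (2, 9), (2, 14), (5, 0), (6, 5), (6, 18), (9, 8), (9, 15), (10, 4), (10, 19), (13, 7), (13, 16), (14, 1), (14, 22), (16, 5), (16, 18), (20, 10), (20, 13)}; affine count = 19; |E(F_23)| = 20.

Discriminant check: Δ ∝ 4a³ + 27b² = 4·3³ + 27·21² = 4·27 + 27·441 ≡ 9 (mod 23). Nonzero ⇒ E is nonsingular.
For each x ∈ F_23, compute rhs = x³ + 3·x + 21 mod 23, then count y ∈ F_23 with y² ≡ rhs.
  x = 0: rhs = 21, matching y values: none (0 points).
  x = 1: rhs = 2, matching y values: 5, 18 (2 points).
  x = 2: rhs = 12, matching y values: 9, 14 (2 points).
  x = 3: rhs = 11, matching y values: none (0 points).
  x = 4: rhs = 5, matching y values: none (0 points).
  x = 5: rhs = 0, matching y values: 0 (1 points).
  x = 6: rhs = 2, matching y values: 5, 18 (2 points).
  x = 7: rhs = 17, matching y values: none (0 points).
  x = 8: rhs = 5, matching y values: none (0 points).
  x = 9: rhs = 18, matching y values: 8, 15 (2 points).
  x = 10: rhs = 16, matching y values: 4, 19 (2 points).
  x = 11: rhs = 5, matching y values: none (0 points).
  x = 12: rhs = 14, matching y values: none (0 points).
  x = 13: rhs = 3, matching y values: 7, 16 (2 points).
  x = 14: rhs = 1, matching y values: 1, 22 (2 points).
  x = 15: rhs = 14, matching y values: none (0 points).
  x = 16: rhs = 2, matching y values: 5, 18 (2 points).
  x = 17: rhs = 17, matching y values: none (0 points).
  x = 18: rhs = 19, matching y values: none (0 points).
  x = 19: rhs = 14, matching y values: none (0 points).
  x = 20: rhs = 8, matching y values: 10, 13 (2 points).
  x = 21: rhs = 7, matching y values: none (0 points).
  x = 22: rhs = 17, matching y values: none (0 points).
Total affine count: 19.
Full point count |E(F_23)| = 19 + 1 = 20.
Hasse bound: |20 − (23+1)| = |-4| = 4 ≤ 2√23 ≈ 9.5917 ✓.


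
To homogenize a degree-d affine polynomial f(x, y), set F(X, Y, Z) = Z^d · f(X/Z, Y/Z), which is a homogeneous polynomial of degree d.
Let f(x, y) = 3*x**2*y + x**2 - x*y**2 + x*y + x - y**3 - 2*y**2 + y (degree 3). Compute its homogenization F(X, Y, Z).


F(X, Y, Z) = 3*X**2*Y + X**2*Z - X*Y**2 + X*Y*Z + X*Z**2 - Y**3 - 2*Y**2*Z + Y*Z**2

deg(f) = 3.
Substitute x = X/Z, y = Y/Z into f, then multiply by Z^3.
  monomial 3·x^2·y^1 ↦ 3·X^2·Y^1·Z^0.
  monomial 1·x^2·y^0 ↦ 1·X^2·Y^0·Z^1.
  monomial -1·x^1·y^2 ↦ -1·X^1·Y^2·Z^0.
  monomial 1·x^1·y^1 ↦ 1·X^1·Y^1·Z^1.
  monomial 1·x^1·y^0 ↦ 1·X^1·Y^0·Z^2.
  monomial -1·x^0·y^3 ↦ -1·X^0·Y^3·Z^0.
  monomial -2·x^0·y^2 ↦ -2·X^0·Y^2·Z^1.
  monomial 1·x^0·y^1 ↦ 1·X^0·Y^1·Z^2.
Collecting: F(X, Y, Z) = 3*X**2*Y + X**2*Z - X*Y**2 + X*Y*Z + X*Z**2 - Y**3 - 2*Y**2*Z + Y*Z**2.


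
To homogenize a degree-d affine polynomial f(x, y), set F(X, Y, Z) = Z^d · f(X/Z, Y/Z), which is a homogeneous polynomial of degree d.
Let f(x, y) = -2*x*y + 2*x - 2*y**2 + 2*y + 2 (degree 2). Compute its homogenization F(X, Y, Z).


F(X, Y, Z) = -2*X*Y + 2*X*Z - 2*Y**2 + 2*Y*Z + 2*Z**2

deg(f) = 2.
Substitute x = X/Z, y = Y/Z into f, then multiply by Z^2.
  monomial -2·x^1·y^1 ↦ -2·X^1·Y^1·Z^0.
  monomial 2·x^1·y^0 ↦ 2·X^1·Y^0·Z^1.
  monomial -2·x^0·y^2 ↦ -2·X^0·Y^2·Z^0.
  monomial 2·x^0·y^1 ↦ 2·X^0·Y^1·Z^1.
  monomial 2·x^0·y^0 ↦ 2·X^0·Y^0·Z^2.
Collecting: F(X, Y, Z) = -2*X*Y + 2*X*Z - 2*Y**2 + 2*Y*Z + 2*Z**2.


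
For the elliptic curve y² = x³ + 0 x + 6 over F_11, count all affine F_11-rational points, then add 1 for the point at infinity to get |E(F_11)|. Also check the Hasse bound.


Affine points = {(2, 5), (2, 6), (3, 0), (4, 2), (4, 9), (8, 1), (8, 10), (9, 3), (9, 8), (10, 4), (10, 7)}; affine count = 11; |E(F_11)| = 12.

Discriminant check: Δ ∝ 4a³ + 27b² = 4·0³ + 27·6² = 4·0 + 27·36 ≡ 4 (mod 11). Nonzero ⇒ E is nonsingular.
For each x ∈ F_11, compute rhs = x³ + 0·x + 6 mod 11, then count y ∈ F_11 with y² ≡ rhs.
  x = 0: rhs = 6, matching y values: none (0 points).
  x = 1: rhs = 7, matching y values: none (0 points).
  x = 2: rhs = 3, matching y values: 5, 6 (2 points).
  x = 3: rhs = 0, matching y values: 0 (1 points).
  x = 4: rhs = 4, matching y values: 2, 9 (2 points).
  x = 5: rhs = 10, matching y values: none (0 points).
  x = 6: rhs = 2, matching y values: none (0 points).
  x = 7: rhs = 8, matching y values: none (0 points).
  x = 8: rhs = 1, matching y values: 1, 10 (2 points).
  x = 9: rhs = 9, matching y values: 3, 8 (2 points).
  x = 10: rhs = 5, matching y values: 4, 7 (2 points).
Total affine count: 11.
Full point count |E(F_11)| = 11 + 1 = 12.
Hasse bound: |12 − (11+1)| = |0| = 0 ≤ 2√11 ≈ 6.6332 ✓.


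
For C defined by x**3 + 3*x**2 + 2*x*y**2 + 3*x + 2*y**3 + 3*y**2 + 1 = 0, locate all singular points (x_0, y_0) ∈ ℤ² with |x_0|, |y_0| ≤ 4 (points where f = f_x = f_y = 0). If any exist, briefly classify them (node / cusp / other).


Singular points: {(-1, 0)}; classification: cusp.

Compute partial derivatives:
  f_x = 3*x**2 + 6*x + 2*y**2 + 3.
  f_y = 4*x*y + 6*y**2 + 6*y.
Scan x_0 ∈ {−4, ..., 4}. For each x_0, f_y(x_0, y) is a polynomial in y; find its integer roots y ∈ {−4, ..., 4}, then test f_x and f at those candidates.
  x = -4: f_y(-4, y) = 6*y**2 - 10*y; vanishes at y ∈ {0}. (-4, 0): f_x = 27 ≠ 0.
  x = -3: f_y(-3, y) = 6*y**2 - 6*y; vanishes at y ∈ {0, 1}. (-3, 0): f_x = 12 ≠ 0; (-3, 1): f_x = 14 ≠ 0.
  x = -2: f_y(-2, y) = 6*y**2 - 2*y; vanishes at y ∈ {0}. (-2, 0): f_x = 3 ≠ 0.
  x = -1: f_y(-1, y) = 6*y**2 + 2*y; vanishes at y ∈ {0}. (-1, 0): f_x = 0, f = 0 — SINGULAR.
  x = 0: f_y(0, y) = 6*y**2 + 6*y; vanishes at y ∈ {-1, 0}. (0, -1): f_x = 5 ≠ 0; (0, 0): f_x = 3 ≠ 0.
  x = 1: f_y(1, y) = 6*y**2 + 10*y; vanishes at y ∈ {0}. (1, 0): f_x = 12 ≠ 0.
  x = 2: f_y(2, y) = 6*y**2 + 14*y; vanishes at y ∈ {0}. (2, 0): f_x = 27 ≠ 0.
  x = 3: f_y(3, y) = 6*y**2 + 18*y; vanishes at y ∈ {-3, 0}. (3, -3): f_x = 66 ≠ 0; (3, 0): f_x = 48 ≠ 0.
  x = 4: f_y(4, y) = 6*y**2 + 22*y; vanishes at y ∈ {0}. (4, 0): f_x = 75 ≠ 0.
Only singular point on the grid: (-1, 0).
Classify: substitute x = -1 + u, y = 0 + v and expand: f = u**3 + 2*u*v**2 + 2*v**3 + v**2.
No constant or linear terms (consistent with a singular point). Quadratic part: v**2. Cubic part: u**3 + 2*u*v**2 + 2*v**3.
The quadratic part v**2 is a perfect square, so there is a single (double) tangent line v = 0, i.e. y = 0. Restricting the cubic part to that line (v = 0) leaves u**3 ≠ 0, so f is not divisible by v and the branch is v² ≈ -u**3 to lowest order — this is a cusp.
Classification: cusp.


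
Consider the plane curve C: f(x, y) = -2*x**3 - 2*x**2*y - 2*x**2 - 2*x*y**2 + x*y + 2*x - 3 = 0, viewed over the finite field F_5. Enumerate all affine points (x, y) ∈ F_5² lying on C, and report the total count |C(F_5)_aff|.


Affine F_5-points: {(1, 0), (1, 2), (3, 1), (3, 4), (4, 0), (4, 4)}; count = 6.

For each of the 25 pairs (x, y) ∈ F_5², evaluate f(x, y) mod 5. Record the zeros.
  x = 0: [0↦2, 1↦2, 2↦2, 3↦2, 4↦2]  zeros at y ∈ ∅
  x = 1: [0↦0, 1↦2, 2↦0, 3↦4, 4↦4]  zeros at y ∈ {0, 2}
  x = 2: [0↦2, 1↦2, 2↦4, 3↦3, 4↦4]  zeros at y ∈ ∅
  x = 3: [0↦1, 1↦0, 2↦2, 3↦2, 4↦0]  zeros at y ∈ {1, 4}
  x = 4: [0↦0, 1↦4, 2↦2, 3↦4, 4↦0]  zeros at y ∈ {0, 4}
Collecting zeros: affine points = {(1, 0), (1, 2), (3, 1), (3, 4), (4, 0), (4, 4)}.
Total count |C(F_5)_aff| = 6.


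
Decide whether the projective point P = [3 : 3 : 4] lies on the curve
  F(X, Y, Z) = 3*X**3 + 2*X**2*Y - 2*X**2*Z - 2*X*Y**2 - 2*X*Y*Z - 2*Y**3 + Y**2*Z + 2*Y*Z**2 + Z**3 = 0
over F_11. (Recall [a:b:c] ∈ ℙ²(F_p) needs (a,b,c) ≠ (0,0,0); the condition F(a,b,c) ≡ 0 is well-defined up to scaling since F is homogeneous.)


F(3,3,4) ≡ 2 (mod 11); P is NOT on the curve.

Evaluate F(3, 3, 4) term-by-term (mod 11).
  3*X**3 ↦ 3·27·1·1 = 81
  2*X**2*Y ↦ 2·9·3·1 = 54
  -2*X**2*Z ↦ -2·9·1·4 = -72
  -2*X*Y**2 ↦ -2·3·9·1 = -54
  -2*X*Y*Z ↦ -2·3·3·4 = -72
  -2*Y**3 ↦ -2·1·27·1 = -54
  Y**2*Z ↦ 1·1·9·4 = 36
  2*Y*Z**2 ↦ 2·1·3·16 = 96
  Z**3 ↦ 1·1·1·64 = 64
Sum: F(3, 3, 4) = (81) + (54) + (-72) + (-54) + (-72) + (-54) + (36) + (96) + (64) = 79.
Reducing mod 11: 79 ≡ 2 (mod 11).
Since F(a, b, c) ≡ 2 ≠ 0 (mod 11), P does NOT lie on the curve.


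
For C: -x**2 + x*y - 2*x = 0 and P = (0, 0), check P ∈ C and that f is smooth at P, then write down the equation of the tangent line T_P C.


Tangent line at P: -2*x = 0.

Step 1: f(0, 0) = 0, so P lies on C.
Step 2: partial derivatives
  f_x(x, y) = -2*x + y - 2, f_y(x, y) = x.
  f_x(P) = -2, f_y(P) = 0 (gradient nonzero, so P is smooth).
Step 3: tangent line at P: -2·(x − 0) + 0·(y − 0) = 0.
Expanding: -2*x = 0.


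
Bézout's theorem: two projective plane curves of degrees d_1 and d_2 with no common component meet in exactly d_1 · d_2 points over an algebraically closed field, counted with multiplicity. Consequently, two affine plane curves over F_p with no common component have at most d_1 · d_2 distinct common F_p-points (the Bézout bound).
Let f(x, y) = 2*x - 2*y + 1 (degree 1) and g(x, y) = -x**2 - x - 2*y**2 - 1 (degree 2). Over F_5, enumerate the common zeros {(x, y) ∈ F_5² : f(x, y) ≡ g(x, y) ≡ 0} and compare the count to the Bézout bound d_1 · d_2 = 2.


Common zeros: {(1, 4), (3, 1)}; count = 2; Bézout bound = 2.

deg(f) = 1, deg(g) = 2, so Bézout bound = 2.
Scan x ∈ F_5. For each x, list the y ∈ F_5 with f(x, y) ≡ 0 and those with g(x, y) ≡ 0 (mod 5); the common zeros in that column are the intersection.
  x = 0: f ≡ 0 at y ∈ {3}; g ≡ 0 at y ∈ ∅; common: ∅.
  x = 1: f ≡ 0 at y ∈ {4}; g ≡ 0 at y ∈ {1, 4}; common: {4}.
  x = 2: f ≡ 0 at y ∈ {0}; g ≡ 0 at y ∈ {2, 3}; common: ∅.
  x = 3: f ≡ 0 at y ∈ {1}; g ≡ 0 at y ∈ {1, 4}; common: {1}.
  x = 4: f ≡ 0 at y ∈ {2}; g ≡ 0 at y ∈ ∅; common: ∅.
Collecting: common zeros = {(1, 4), (3, 1)}, so the count is 2.
Comparison with the Bézout bound: 2 ≤ 2 = deg(f)·deg(g), as expected for curves with no common component (the bound is attained).


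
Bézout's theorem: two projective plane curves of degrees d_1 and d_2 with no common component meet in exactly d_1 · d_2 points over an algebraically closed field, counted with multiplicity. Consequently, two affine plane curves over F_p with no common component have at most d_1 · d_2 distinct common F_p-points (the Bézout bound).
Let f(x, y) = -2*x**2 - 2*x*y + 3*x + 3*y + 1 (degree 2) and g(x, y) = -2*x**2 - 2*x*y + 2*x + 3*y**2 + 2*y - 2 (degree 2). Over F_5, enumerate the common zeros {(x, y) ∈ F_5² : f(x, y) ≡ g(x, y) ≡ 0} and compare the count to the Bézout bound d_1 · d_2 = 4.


Common zeros: {(1, 3)}; count = 1; Bézout bound = 4.

deg(f) = 2, deg(g) = 2, so Bézout bound = 4.
Scan x ∈ F_5. For each x, list the y ∈ F_5 with f(x, y) ≡ 0 and those with g(x, y) ≡ 0 (mod 5); the common zeros in that column are the intersection.
  x = 0: f ≡ 0 at y ∈ {3}; g ≡ 0 at y ∈ ∅; common: ∅.
  x = 1: f ≡ 0 at y ∈ {3}; g ≡ 0 at y ∈ {2, 3}; common: {3}.
  x = 2: f ≡ 0 at y ∈ {4}; g ≡ 0 at y ∈ {1, 3}; common: ∅.
  x = 3: f ≡ 0 at y ∈ {4}; g ≡ 0 at y ∈ {1, 2}; common: ∅.
  x = 4: f ≡ 0 at y ∈ ∅; g ≡ 0 at y ∈ ∅; common: ∅.
Collecting: common zeros = {(1, 3)}, so the count is 1.
Comparison with the Bézout bound: 1 ≤ 4 = deg(f)·deg(g), as expected for curves with no common component (the affine F_5-count falls short of the bound because intersections may lie at infinity, over extension fields, or carry multiplicity).


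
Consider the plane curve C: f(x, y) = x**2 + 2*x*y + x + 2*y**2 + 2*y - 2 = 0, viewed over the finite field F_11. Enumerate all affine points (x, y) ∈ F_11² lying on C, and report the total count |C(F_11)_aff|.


Affine F_11-points: {(0, 3), (0, 7), (1, 0), (1, 9), (2, 9), (2, 10), (4, 3), (7, 7), (9, 0), (9, 1), (10, 1), (10, 10)}; count = 12.

For each of the 121 pairs (x, y) ∈ F_11², evaluate f(x, y) mod 11. Record the zeros.
  x = 0: [0↦9, 1↦2, 2↦10, 3↦0, 4↦5, 5↦3, 6↦5, 7↦0, 8↦10, 9↦2, 10↦9]  zeros at y ∈ {3, 7}
  x = 1: [0↦0, 1↦6, 2↦5, 3↦8, 4↦4, 5↦4, 6↦8, 7↦5, 8↦6, 9↦0, 10↦9]  zeros at y ∈ {0, 9}
  x = 2: [0↦4, 1↦1, 2↦2, 3↦7, 4↦5, 5↦7, 6↦2, 7↦1, 8↦4, 9↦0, 10↦0]  zeros at y ∈ {9, 10}
  x = 3: [0↦10, 1↦9, 2↦1, 3↦8, 4↦8, 5↦1, 6↦9, 7↦10, 8↦4, 9↦2, 10↦4]  zeros at y ∈ ∅
  x = 4: [0↦7, 1↦8, 2↦2, 3↦0, 4↦2, 5↦8, 6↦7, 7↦10, 8↦6, 9↦6, 10↦10]  zeros at y ∈ {3}
  x = 5: [0↦6, 1↦9, 2↦5, 3↦5, 4↦9, 5↦6, 6↦7, 7↦1, 8↦10, 9↦1, 10↦7]  zeros at y ∈ ∅
  x = 6: [0↦7, 1↦1, 2↦10, 3↦1, 4↦7, 5↦6, 6↦9, 7↦5, 8↦5, 9↦9, 10↦6]  zeros at y ∈ ∅
  x = 7: [0↦10, 1↦6, 2↦6, 3↦10, 4↦7, 5↦8, 6↦2, 7↦0, 8↦2, 9↦8, 10↦7]  zeros at y ∈ {7}
  x = 8: [0↦4, 1↦2, 2↦4, 3↦10, 4↦9, 5↦1, 6↦8, 7↦8, 8↦1, 9↦9, 10↦10]  zeros at y ∈ ∅
  x = 9: [0↦0, 1↦0, 2↦4, 3↦1, 4↦2, 5↦7, 6↦5, 7↦7, 8↦2, 9↦1, 10↦4]  zeros at y ∈ {0, 1}
  x = 10: [0↦9, 1↦0, 2↦6, 3↦5, 4↦8, 5↦4, 6↦4, 7↦8, 8↦5, 9↦6, 10↦0]  zeros at y ∈ {1, 10}
Collecting zeros: affine points = {(0, 3), (0, 7), (1, 0), (1, 9), (2, 9), (2, 10), (4, 3), (7, 7), (9, 0), (9, 1), (10, 1), (10, 10)}.
Total count |C(F_11)_aff| = 12.


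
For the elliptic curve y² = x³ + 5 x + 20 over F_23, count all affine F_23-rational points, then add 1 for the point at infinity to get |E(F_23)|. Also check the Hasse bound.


Affine points = {(1, 7), (1, 16), (3, 4), (3, 19), (4, 9), (4, 14), (5, 3), (5, 20), (6, 6), (6, 17), (9, 9), (9, 14), (10, 9), (10, 14), (11, 7), (11, 16), (17, 2), (17, 21), (18, 10), (18, 13), (20, 1), (20, 22), (21, 5), (21, 18)}; affine count = 24; |E(F_23)| = 25.

Discriminant check: Δ ∝ 4a³ + 27b² = 4·5³ + 27·20² = 4·125 + 27·400 ≡ 7 (mod 23). Nonzero ⇒ E is nonsingular.
For each x ∈ F_23, compute rhs = x³ + 5·x + 20 mod 23, then count y ∈ F_23 with y² ≡ rhs.
  x = 0: rhs = 20, matching y values: none (0 points).
  x = 1: rhs = 3, matching y values: 7, 16 (2 points).
  x = 2: rhs = 15, matching y values: none (0 points).
  x = 3: rhs = 16, matching y values: 4, 19 (2 points).
  x = 4: rhs = 12, matching y values: 9, 14 (2 points).
  x = 5: rhs = 9, matching y values: 3, 20 (2 points).
  x = 6: rhs = 13, matching y values: 6, 17 (2 points).
  x = 7: rhs = 7, matching y values: none (0 points).
  x = 8: rhs = 20, matching y values: none (0 points).
  x = 9: rhs = 12, matching y values: 9, 14 (2 points).
  x = 10: rhs = 12, matching y values: 9, 14 (2 points).
  x = 11: rhs = 3, matching y values: 7, 16 (2 points).
  x = 12: rhs = 14, matching y values: none (0 points).
  x = 13: rhs = 5, matching y values: none (0 points).
  x = 14: rhs = 5, matching y values: none (0 points).
  x = 15: rhs = 20, matching y values: none (0 points).
  x = 16: rhs = 10, matching y values: none (0 points).
  x = 17: rhs = 4, matching y values: 2, 21 (2 points).
  x = 18: rhs = 8, matching y values: 10, 13 (2 points).
  x = 19: rhs = 5, matching y values: none (0 points).
  x = 20: rhs = 1, matching y values: 1, 22 (2 points).
  x = 21: rhs = 2, matching y values: 5, 18 (2 points).
  x = 22: rhs = 14, matching y values: none (0 points).
Total affine count: 24.
Full point count |E(F_23)| = 24 + 1 = 25.
Hasse bound: |25 − (23+1)| = |1| = 1 ≤ 2√23 ≈ 9.5917 ✓.


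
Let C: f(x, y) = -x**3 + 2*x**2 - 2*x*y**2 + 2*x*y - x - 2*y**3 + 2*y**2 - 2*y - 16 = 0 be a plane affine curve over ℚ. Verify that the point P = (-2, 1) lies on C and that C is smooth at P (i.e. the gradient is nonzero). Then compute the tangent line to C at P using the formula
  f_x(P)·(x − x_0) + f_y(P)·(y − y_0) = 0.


Tangent line at P: -21*x - 42 = 0.

Step 1: f(-2, 1) = 0, so P lies on C.
Step 2: partial derivatives
  f_x(x, y) = -3*x**2 + 4*x - 2*y**2 + 2*y - 1, f_y(x, y) = -4*x*y + 2*x - 6*y**2 + 4*y - 2.
  f_x(P) = -21, f_y(P) = 0 (gradient nonzero, so P is smooth).
Step 3: tangent line at P: -21·(x − -2) + 0·(y − 1) = 0.
Expanding: -21*x - 42 = 0.


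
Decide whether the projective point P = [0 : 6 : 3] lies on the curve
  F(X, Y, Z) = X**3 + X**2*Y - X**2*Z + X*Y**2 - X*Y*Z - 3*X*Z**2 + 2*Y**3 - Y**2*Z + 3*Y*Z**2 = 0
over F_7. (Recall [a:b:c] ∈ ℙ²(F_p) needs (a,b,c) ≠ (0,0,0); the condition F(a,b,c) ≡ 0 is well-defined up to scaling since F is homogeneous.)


F(0,6,3) ≡ 3 (mod 7); P is NOT on the curve.

Evaluate F(0, 6, 3) term-by-term (mod 7).
  X**3 ↦ 1·0·1·1 = 0
  X**2*Y ↦ 1·0·6·1 = 0
  -X**2*Z ↦ -1·0·1·3 = 0
  X*Y**2 ↦ 1·0·36·1 = 0
  -X*Y*Z ↦ -1·0·6·3 = 0
  -3*X*Z**2 ↦ -3·0·1·9 = 0
  2*Y**3 ↦ 2·1·216·1 = 432
  -Y**2*Z ↦ -1·1·36·3 = -108
  3*Y*Z**2 ↦ 3·1·6·9 = 162
Sum: F(0, 6, 3) = (0) + (0) + (0) + (0) + (0) + (0) + (432) + (-108) + (162) = 486.
Reducing mod 7: 486 ≡ 3 (mod 7).
Since F(a, b, c) ≡ 3 ≠ 0 (mod 7), P does NOT lie on the curve.


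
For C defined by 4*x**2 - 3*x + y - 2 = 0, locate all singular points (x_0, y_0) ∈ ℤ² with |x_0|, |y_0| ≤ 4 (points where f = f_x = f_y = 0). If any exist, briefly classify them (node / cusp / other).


No singular points in the scanned grid; C is smooth there.

Compute partial derivatives:
  f_x = 8*x - 3.
  f_y = 1.
f_y = 1 is a nonzero constant, so f_y never vanishes: no point (x, y) can satisfy f = f_x = f_y = 0. In particular no (x, y) ∈ {−4, ..., 4}² is singular; the curve is smooth.


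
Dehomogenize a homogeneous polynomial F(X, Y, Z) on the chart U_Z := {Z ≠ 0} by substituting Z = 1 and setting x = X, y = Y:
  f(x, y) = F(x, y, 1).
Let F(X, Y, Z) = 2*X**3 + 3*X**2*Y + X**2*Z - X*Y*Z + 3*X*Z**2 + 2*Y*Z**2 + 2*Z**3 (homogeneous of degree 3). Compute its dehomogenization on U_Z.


f(x, y) = 2*x**3 + 3*x**2*y + x**2 - x*y + 3*x + 2*y + 2

On U_Z we set Z = 1. Each monomial c·X^i·Y^j·Z^k in F becomes c·x^i·y^j·1^k = c·x^i·y^j.
Substituting Z = 1: F(X, Y, 1) = 2*x**3 + 3*x**2*y + x**2 - x*y + 3*x + 2*y + 2.
Note: deg(f) ≤ deg(F) = 3; strict inequality happens when F is divisible by Z (lost terms).


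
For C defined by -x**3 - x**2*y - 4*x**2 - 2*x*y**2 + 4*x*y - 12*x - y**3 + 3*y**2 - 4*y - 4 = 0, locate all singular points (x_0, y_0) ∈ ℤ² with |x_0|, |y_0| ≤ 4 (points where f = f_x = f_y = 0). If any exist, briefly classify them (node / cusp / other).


Singular points: {(-2, 2)}; classification: cusp.

Compute partial derivatives:
  f_x = -3*x**2 - 2*x*y - 8*x - 2*y**2 + 4*y - 12.
  f_y = -x**2 - 4*x*y + 4*x - 3*y**2 + 6*y - 4.
Scan x_0 ∈ {−4, ..., 4}. For each x_0, f_y(x_0, y) is a polynomial in y; find its integer roots y ∈ {−4, ..., 4}, then test f_x and f at those candidates.
  x = -4: f_y(-4, y) = -3*y**2 + 22*y - 36; no integer root y with |y| ≤ 4.
  x = -3: f_y(-3, y) = -3*y**2 + 18*y - 25; no integer root y with |y| ≤ 4.
  x = -2: f_y(-2, y) = -3*y**2 + 14*y - 16; vanishes at y ∈ {2}. (-2, 2): f_x = 0, f = 0 — SINGULAR.
  x = -1: f_y(-1, y) = -3*y**2 + 10*y - 9; no integer root y with |y| ≤ 4.
  x = 0: f_y(0, y) = -3*y**2 + 6*y - 4; no integer root y with |y| ≤ 4.
  x = 1: f_y(1, y) = -3*y**2 + 2*y - 1; no integer root y with |y| ≤ 4.
  x = 2: f_y(2, y) = -3*y**2 - 2*y; vanishes at y ∈ {0}. (2, 0): f_x = -40 ≠ 0.
  x = 3: f_y(3, y) = -3*y**2 - 6*y - 1; no integer root y with |y| ≤ 4.
  x = 4: f_y(4, y) = -3*y**2 - 10*y - 4; no integer root y with |y| ≤ 4.
Only singular point on the grid: (-2, 2).
Classify: substitute x = -2 + u, y = 2 + v and expand: f = -u**3 - u**2*v - 2*u*v**2 - v**3 + v**2.
No constant or linear terms (consistent with a singular point). Quadratic part: v**2. Cubic part: -u**3 - u**2*v - 2*u*v**2 - v**3.
The quadratic part v**2 is a perfect square, so there is a single (double) tangent line v = 0, i.e. y = 2. Restricting the cubic part to that line (v = 0) leaves -u**3 ≠ 0, so f is not divisible by v and the branch is v² ≈ u**3 to lowest order — this is a cusp.
Classification: cusp.


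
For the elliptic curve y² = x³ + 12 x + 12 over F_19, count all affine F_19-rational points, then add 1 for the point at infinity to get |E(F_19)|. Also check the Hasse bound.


Affine points = {(1, 5), (1, 14), (2, 5), (2, 14), (5, 8), (5, 11), (10, 7), (10, 12), (13, 3), (13, 16), (14, 6), (14, 13), (16, 5), (16, 14)}; affine count = 14; |E(F_19)| = 15.

Discriminant check: Δ ∝ 4a³ + 27b² = 4·12³ + 27·12² = 4·1728 + 27·144 ≡ 8 (mod 19). Nonzero ⇒ E is nonsingular.
For each x ∈ F_19, compute rhs = x³ + 12·x + 12 mod 19, then count y ∈ F_19 with y² ≡ rhs.
  x = 0: rhs = 12, matching y values: none (0 points).
  x = 1: rhs = 6, matching y values: 5, 14 (2 points).
  x = 2: rhs = 6, matching y values: 5, 14 (2 points).
  x = 3: rhs = 18, matching y values: none (0 points).
  x = 4: rhs = 10, matching y values: none (0 points).
  x = 5: rhs = 7, matching y values: 8, 11 (2 points).
  x = 6: rhs = 15, matching y values: none (0 points).
  x = 7: rhs = 2, matching y values: none (0 points).
  x = 8: rhs = 12, matching y values: none (0 points).
  x = 9: rhs = 13, matching y values: none (0 points).
  x = 10: rhs = 11, matching y values: 7, 12 (2 points).
  x = 11: rhs = 12, matching y values: none (0 points).
  x = 12: rhs = 3, matching y values: none (0 points).
  x = 13: rhs = 9, matching y values: 3, 16 (2 points).
  x = 14: rhs = 17, matching y values: 6, 13 (2 points).
  x = 15: rhs = 14, matching y values: none (0 points).
  x = 16: rhs = 6, matching y values: 5, 14 (2 points).
  x = 17: rhs = 18, matching y values: none (0 points).
  x = 18: rhs = 18, matching y values: none (0 points).
Total affine count: 14.
Full point count |E(F_19)| = 14 + 1 = 15.
Hasse bound: |15 − (19+1)| = |-5| = 5 ≤ 2√19 ≈ 8.7178 ✓.


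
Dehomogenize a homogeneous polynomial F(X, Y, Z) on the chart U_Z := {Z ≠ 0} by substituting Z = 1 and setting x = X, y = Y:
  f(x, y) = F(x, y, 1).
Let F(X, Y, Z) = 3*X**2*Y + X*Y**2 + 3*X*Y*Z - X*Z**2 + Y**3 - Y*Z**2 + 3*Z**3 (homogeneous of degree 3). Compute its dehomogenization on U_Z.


f(x, y) = 3*x**2*y + x*y**2 + 3*x*y - x + y**3 - y + 3

On U_Z we set Z = 1. Each monomial c·X^i·Y^j·Z^k in F becomes c·x^i·y^j·1^k = c·x^i·y^j.
Substituting Z = 1: F(X, Y, 1) = 3*x**2*y + x*y**2 + 3*x*y - x + y**3 - y + 3.
Note: deg(f) ≤ deg(F) = 3; strict inequality happens when F is divisible by Z (lost terms).


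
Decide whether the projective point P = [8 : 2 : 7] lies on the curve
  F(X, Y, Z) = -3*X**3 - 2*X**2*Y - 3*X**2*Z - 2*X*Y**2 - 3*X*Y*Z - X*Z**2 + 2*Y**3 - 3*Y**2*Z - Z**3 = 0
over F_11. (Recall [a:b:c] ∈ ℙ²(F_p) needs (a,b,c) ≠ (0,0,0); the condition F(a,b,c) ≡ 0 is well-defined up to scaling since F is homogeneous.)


F(8,2,7) ≡ 6 (mod 11); P is NOT on the curve.

Evaluate F(8, 2, 7) term-by-term (mod 11).
  -3*X**3 ↦ -3·512·1·1 = -1536
  -2*X**2*Y ↦ -2·64·2·1 = -256
  -3*X**2*Z ↦ -3·64·1·7 = -1344
  -2*X*Y**2 ↦ -2·8·4·1 = -64
  -3*X*Y*Z ↦ -3·8·2·7 = -336
  -X*Z**2 ↦ -1·8·1·49 = -392
  2*Y**3 ↦ 2·1·8·1 = 16
  -3*Y**2*Z ↦ -3·1·4·7 = -84
  -Z**3 ↦ -1·1·1·343 = -343
Sum: F(8, 2, 7) = (-1536) + (-256) + (-1344) + (-64) + (-336) + (-392) + (16) + (-84) + (-343) = -4339.
Reducing mod 11: -4339 ≡ 6 (mod 11).
Since F(a, b, c) ≡ 6 ≠ 0 (mod 11), P does NOT lie on the curve.


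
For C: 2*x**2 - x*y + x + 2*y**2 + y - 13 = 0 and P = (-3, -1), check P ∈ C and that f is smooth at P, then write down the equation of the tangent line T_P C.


Tangent line at P: -10*x - 30 = 0.

Step 1: f(-3, -1) = 0, so P lies on C.
Step 2: partial derivatives
  f_x(x, y) = 4*x - y + 1, f_y(x, y) = -x + 4*y + 1.
  f_x(P) = -10, f_y(P) = 0 (gradient nonzero, so P is smooth).
Step 3: tangent line at P: -10·(x − -3) + 0·(y − -1) = 0.
Expanding: -10*x - 30 = 0.


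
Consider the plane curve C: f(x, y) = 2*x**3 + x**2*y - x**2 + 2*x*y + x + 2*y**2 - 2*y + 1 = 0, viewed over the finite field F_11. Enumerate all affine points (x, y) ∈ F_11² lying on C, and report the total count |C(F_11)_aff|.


Affine F_11-points: {(2, 9), (2, 10), (5, 0), (6, 1), (6, 9), (8, 2), (8, 3), (10, 9)}; count = 8.

For each of the 121 pairs (x, y) ∈ F_11², evaluate f(x, y) mod 11. Record the zeros.
  x = 0: [0↦1, 1↦1, 2↦5, 3↦2, 4↦3, 5↦8, 6↦6, 7↦8, 8↦3, 9↦2, 10↦5]  zeros at y ∈ ∅
  x = 1: [0↦3, 1↦6, 2↦2, 3↦2, 4↦6, 5↦3, 6↦4, 7↦9, 8↦7, 9↦9, 10↦4]  zeros at y ∈ ∅
  x = 2: [0↦4, 1↦1, 2↦2, 3↦7, 4↦5, 5↦7, 6↦2, 7↦1, 8↦4, 9↦0, 10↦0]  zeros at y ∈ {9, 10}
  x = 3: [0↦5, 1↦9, 2↦6, 3↦7, 4↦1, 5↦10, 6↦1, 7↦7, 8↦6, 9↦9, 10↦5]  zeros at y ∈ ∅
  x = 4: [0↦7, 1↦9, 2↦4, 3↦3, 4↦6, 5↦2, 6↦2, 7↦6, 8↦3, 9↦4, 10↦9]  zeros at y ∈ ∅
  x = 5: [0↦0, 1↦2, 2↦8, 3↦7, 4↦10, 5↦6, 6↦6, 7↦10, 8↦7, 9↦8, 10↦2]  zeros at y ∈ {0}
  x = 6: [0↦7, 1↦0, 2↦8, 3↦9, 4↦3, 5↦1, 6↦3, 7↦9, 8↦8, 9↦0, 10↦7]  zeros at y ∈ {1, 9}
  x = 7: [0↦7, 1↦4, 2↦5, 3↦10, 4↦8, 5↦10, 6↦5, 7↦4, 8↦7, 9↦3, 10↦3]  zeros at y ∈ ∅
  x = 8: [0↦1, 1↦4, 2↦0, 3↦0, 4↦4, 5↦1, 6↦2, 7↦7, 8↦5, 9↦7, 10↦2]  zeros at y ∈ {2, 3}
  x = 9: [0↦1, 1↦1, 2↦5, 3↦2, 4↦3, 5↦8, 6↦6, 7↦8, 8↦3, 9↦2, 10↦5]  zeros at y ∈ ∅
  x = 10: [0↦8, 1↦7, 2↦10, 3↦6, 4↦6, 5↦10, 6↦7, 7↦8, 8↦2, 9↦0, 10↦2]  zeros at y ∈ {9}
Collecting zeros: affine points = {(2, 9), (2, 10), (5, 0), (6, 1), (6, 9), (8, 2), (8, 3), (10, 9)}.
Total count |C(F_11)_aff| = 8.


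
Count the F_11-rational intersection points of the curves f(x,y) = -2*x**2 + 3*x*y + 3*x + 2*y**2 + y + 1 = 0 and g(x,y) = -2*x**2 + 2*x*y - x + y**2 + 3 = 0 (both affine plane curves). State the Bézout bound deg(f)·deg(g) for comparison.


Common zeros: {(6, 4)}; count = 1; Bézout bound = 4.

deg(f) = 2, deg(g) = 2, so Bézout bound = 4.
Scan x ∈ F_11. For each x, list the y ∈ F_11 with f(x, y) ≡ 0 and those with g(x, y) ≡ 0 (mod 11); the common zeros in that column are the intersection.
  x = 0: f ≡ 0 at y ∈ {2, 3}; g ≡ 0 at y ∈ ∅; common: ∅.
  x = 1: f ≡ 0 at y ∈ {10}; g ≡ 0 at y ∈ {0, 9}; common: ∅.
  x = 2: f ≡ 0 at y ∈ ∅; g ≡ 0 at y ∈ {9}; common: ∅.
  x = 3: f ≡ 0 at y ∈ ∅; g ≡ 0 at y ∈ {1, 4}; common: ∅.
  x = 4: f ≡ 0 at y ∈ ∅; g ≡ 0 at y ∈ {0, 3}; common: ∅.
  x = 5: f ≡ 0 at y ∈ {7}; g ≡ 0 at y ∈ {6}; common: ∅.
  x = 6: f ≡ 0 at y ∈ {3, 4}; g ≡ 0 at y ∈ {4, 6}; common: {4}.
  x = 7: f ≡ 0 at y ∈ {4, 7}; g ≡ 0 at y ∈ ∅; common: ∅.
  x = 8: f ≡ 0 at y ∈ ∅; g ≡ 0 at y ∈ ∅; common: ∅.
  x = 9: f ≡ 0 at y ∈ ∅; g ≡ 0 at y ∈ ∅; common: ∅.
  x = 10: f ≡ 0 at y ∈ {2, 10}; g ≡ 0 at y ∈ ∅; common: ∅.
Collecting: common zeros = {(6, 4)}, so the count is 1.
Comparison with the Bézout bound: 1 ≤ 4 = deg(f)·deg(g), as expected for curves with no common component (the affine F_11-count falls short of the bound because intersections may lie at infinity, over extension fields, or carry multiplicity).


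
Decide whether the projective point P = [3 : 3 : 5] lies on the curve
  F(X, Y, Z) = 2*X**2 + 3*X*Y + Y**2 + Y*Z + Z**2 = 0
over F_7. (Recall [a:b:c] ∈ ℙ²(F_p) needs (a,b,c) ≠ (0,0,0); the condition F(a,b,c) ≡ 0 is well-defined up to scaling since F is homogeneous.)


F(3,3,5) ≡ 3 (mod 7); P is NOT on the curve.

Evaluate F(3, 3, 5) term-by-term (mod 7).
  2*X**2 ↦ 2·9·1·1 = 18
  3*X*Y ↦ 3·3·3·1 = 27
  Y**2 ↦ 1·1·9·1 = 9
  Y*Z ↦ 1·1·3·5 = 15
  Z**2 ↦ 1·1·1·25 = 25
Sum: F(3, 3, 5) = (18) + (27) + (9) + (15) + (25) = 94.
Reducing mod 7: 94 ≡ 3 (mod 7).
Since F(a, b, c) ≡ 3 ≠ 0 (mod 7), P does NOT lie on the curve.


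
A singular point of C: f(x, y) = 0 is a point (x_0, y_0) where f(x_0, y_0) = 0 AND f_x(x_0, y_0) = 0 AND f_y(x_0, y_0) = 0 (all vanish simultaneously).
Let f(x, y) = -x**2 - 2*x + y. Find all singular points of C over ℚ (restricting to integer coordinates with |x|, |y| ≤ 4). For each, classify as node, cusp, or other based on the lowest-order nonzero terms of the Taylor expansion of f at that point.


No singular points in the scanned grid; C is smooth there.

Compute partial derivatives:
  f_x = -2*x - 2.
  f_y = 1.
f_y = 1 is a nonzero constant, so f_y never vanishes: no point (x, y) can satisfy f = f_x = f_y = 0. In particular no (x, y) ∈ {−4, ..., 4}² is singular; the curve is smooth.


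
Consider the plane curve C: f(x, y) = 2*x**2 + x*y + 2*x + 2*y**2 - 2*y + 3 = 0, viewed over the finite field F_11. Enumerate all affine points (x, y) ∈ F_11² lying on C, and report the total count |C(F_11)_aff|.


Affine F_11-points: {(1, 3), (2, 3), (2, 8), (3, 7), (3, 9), (4, 2), (4, 8), (5, 2), (8, 9), (8, 10), (9, 6), (9, 7)}; count = 12.

For each of the 121 pairs (x, y) ∈ F_11², evaluate f(x, y) mod 11. Record the zeros.
  x = 0: [0↦3, 1↦3, 2↦7, 3↦4, 4↦5, 5↦10, 6↦8, 7↦10, 8↦5, 9↦4, 10↦7]  zeros at y ∈ ∅
  x = 1: [0↦7, 1↦8, 2↦2, 3↦0, 4↦2, 5↦8, 6↦7, 7↦10, 8↦6, 9↦6, 10↦10]  zeros at y ∈ {3}
  x = 2: [0↦4, 1↦6, 2↦1, 3↦0, 4↦3, 5↦10, 6↦10, 7↦3, 8↦0, 9↦1, 10↦6]  zeros at y ∈ {3, 8}
  x = 3: [0↦5, 1↦8, 2↦4, 3↦4, 4↦8, 5↦5, 6↦6, 7↦0, 8↦9, 9↦0, 10↦6]  zeros at y ∈ {7, 9}
  x = 4: [0↦10, 1↦3, 2↦0, 3↦1, 4↦6, 5↦4, 6↦6, 7↦1, 8↦0, 9↦3, 10↦10]  zeros at y ∈ {2, 8}
  x = 5: [0↦8, 1↦2, 2↦0, 3↦2, 4↦8, 5↦7, 6↦10, 7↦6, 8↦6, 9↦10, 10↦7]  zeros at y ∈ {2}
  x = 6: [0↦10, 1↦5, 2↦4, 3↦7, 4↦3, 5↦3, 6↦7, 7↦4, 8↦5, 9↦10, 10↦8]  zeros at y ∈ ∅
  x = 7: [0↦5, 1↦1, 2↦1, 3↦5, 4↦2, 5↦3, 6↦8, 7↦6, 8↦8, 9↦3, 10↦2]  zeros at y ∈ ∅
  x = 8: [0↦4, 1↦1, 2↦2, 3↦7, 4↦5, 5↦7, 6↦2, 7↦1, 8↦4, 9↦0, 10↦0]  zeros at y ∈ {9, 10}
  x = 9: [0↦7, 1↦5, 2↦7, 3↦2, 4↦1, 5↦4, 6↦0, 7↦0, 8↦4, 9↦1, 10↦2]  zeros at y ∈ {6, 7}
  x = 10: [0↦3, 1↦2, 2↦5, 3↦1, 4↦1, 5↦5, 6↦2, 7↦3, 8↦8, 9↦6, 10↦8]  zeros at y ∈ ∅
Collecting zeros: affine points = {(1, 3), (2, 3), (2, 8), (3, 7), (3, 9), (4, 2), (4, 8), (5, 2), (8, 9), (8, 10), (9, 6), (9, 7)}.
Total count |C(F_11)_aff| = 12.


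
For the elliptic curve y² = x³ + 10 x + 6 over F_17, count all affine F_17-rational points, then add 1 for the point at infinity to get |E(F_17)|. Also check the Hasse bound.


Affine points = {(1, 0), (2, 0), (4, 5), (4, 12), (9, 3), (9, 14), (10, 1), (10, 16), (11, 6), (11, 11), (12, 1), (12, 16), (13, 2), (13, 15), (14, 0)}; affine count = 15; |E(F_17)| = 16.

Discriminant check: Δ ∝ 4a³ + 27b² = 4·10³ + 27·6² = 4·1000 + 27·36 ≡ 8 (mod 17). Nonzero ⇒ E is nonsingular.
For each x ∈ F_17, compute rhs = x³ + 10·x + 6 mod 17, then count y ∈ F_17 with y² ≡ rhs.
  x = 0: rhs = 6, matching y values: none (0 points).
  x = 1: rhs = 0, matching y values: 0 (1 points).
  x = 2: rhs = 0, matching y values: 0 (1 points).
  x = 3: rhs = 12, matching y values: none (0 points).
  x = 4: rhs = 8, matching y values: 5, 12 (2 points).
  x = 5: rhs = 11, matching y values: none (0 points).
  x = 6: rhs = 10, matching y values: none (0 points).
  x = 7: rhs = 11, matching y values: none (0 points).
  x = 8: rhs = 3, matching y values: none (0 points).
  x = 9: rhs = 9, matching y values: 3, 14 (2 points).
  x = 10: rhs = 1, matching y values: 1, 16 (2 points).
  x = 11: rhs = 2, matching y values: 6, 11 (2 points).
  x = 12: rhs = 1, matching y values: 1, 16 (2 points).
  x = 13: rhs = 4, matching y values: 2, 15 (2 points).
  x = 14: rhs = 0, matching y values: 0 (1 points).
  x = 15: rhs = 12, matching y values: none (0 points).
  x = 16: rhs = 12, matching y values: none (0 points).
Total affine count: 15.
Full point count |E(F_17)| = 15 + 1 = 16.
Hasse bound: |16 − (17+1)| = |-2| = 2 ≤ 2√17 ≈ 8.2462 ✓.


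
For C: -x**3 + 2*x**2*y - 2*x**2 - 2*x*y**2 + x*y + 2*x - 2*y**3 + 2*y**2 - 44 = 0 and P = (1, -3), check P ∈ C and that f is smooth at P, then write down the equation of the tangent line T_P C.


Tangent line at P: -38*x - 51*y - 115 = 0.

Step 1: f(1, -3) = 0, so P lies on C.
Step 2: partial derivatives
  f_x(x, y) = -3*x**2 + 4*x*y - 4*x - 2*y**2 + y + 2, f_y(x, y) = 2*x**2 - 4*x*y + x - 6*y**2 + 4*y.
  f_x(P) = -38, f_y(P) = -51 (gradient nonzero, so P is smooth).
Step 3: tangent line at P: -38·(x − 1) + -51·(y − -3) = 0.
Expanding: -38*x - 51*y - 115 = 0.


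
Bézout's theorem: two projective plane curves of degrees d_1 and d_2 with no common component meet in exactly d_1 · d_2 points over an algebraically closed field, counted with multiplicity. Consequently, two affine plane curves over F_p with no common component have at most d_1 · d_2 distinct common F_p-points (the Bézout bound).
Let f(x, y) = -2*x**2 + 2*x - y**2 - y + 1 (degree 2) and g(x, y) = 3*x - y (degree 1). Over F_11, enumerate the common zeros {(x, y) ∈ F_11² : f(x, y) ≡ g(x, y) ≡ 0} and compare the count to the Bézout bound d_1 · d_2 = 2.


Common zeros: {(1, 3)}; count = 1; Bézout bound = 2.

deg(f) = 2, deg(g) = 1, so Bézout bound = 2.
Scan x ∈ F_11. For each x, list the y ∈ F_11 with f(x, y) ≡ 0 and those with g(x, y) ≡ 0 (mod 11); the common zeros in that column are the intersection.
  x = 0: f ≡ 0 at y ∈ {3, 7}; g ≡ 0 at y ∈ {0}; common: ∅.
  x = 1: f ≡ 0 at y ∈ {3, 7}; g ≡ 0 at y ∈ {3}; common: {3}.
  x = 2: f ≡ 0 at y ∈ {5}; g ≡ 0 at y ∈ {6}; common: ∅.
  x = 3: f ≡ 0 at y ∈ {0, 10}; g ≡ 0 at y ∈ {9}; common: ∅.
  x = 4: f ≡ 0 at y ∈ ∅; g ≡ 0 at y ∈ {1}; common: ∅.
  x = 5: f ≡ 0 at y ∈ ∅; g ≡ 0 at y ∈ {4}; common: ∅.
  x = 6: f ≡ 0 at y ∈ ∅; g ≡ 0 at y ∈ {7}; common: ∅.
  x = 7: f ≡ 0 at y ∈ ∅; g ≡ 0 at y ∈ {10}; common: ∅.
  x = 8: f ≡ 0 at y ∈ ∅; g ≡ 0 at y ∈ {2}; common: ∅.
  x = 9: f ≡ 0 at y ∈ {0, 10}; g ≡ 0 at y ∈ {5}; common: ∅.
  x = 10: f ≡ 0 at y ∈ {5}; g ≡ 0 at y ∈ {8}; common: ∅.
Collecting: common zeros = {(1, 3)}, so the count is 1.
Comparison with the Bézout bound: 1 ≤ 2 = deg(f)·deg(g), as expected for curves with no common component (the affine F_11-count falls short of the bound because intersections may lie at infinity, over extension fields, or carry multiplicity).


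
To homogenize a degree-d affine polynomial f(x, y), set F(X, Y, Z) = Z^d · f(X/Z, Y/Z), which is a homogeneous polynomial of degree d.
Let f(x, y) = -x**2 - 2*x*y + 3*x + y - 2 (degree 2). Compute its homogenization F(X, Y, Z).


F(X, Y, Z) = -X**2 - 2*X*Y + 3*X*Z + Y*Z - 2*Z**2

deg(f) = 2.
Substitute x = X/Z, y = Y/Z into f, then multiply by Z^2.
  monomial -1·x^2·y^0 ↦ -1·X^2·Y^0·Z^0.
  monomial -2·x^1·y^1 ↦ -2·X^1·Y^1·Z^0.
  monomial 3·x^1·y^0 ↦ 3·X^1·Y^0·Z^1.
  monomial 1·x^0·y^1 ↦ 1·X^0·Y^1·Z^1.
  monomial -2·x^0·y^0 ↦ -2·X^0·Y^0·Z^2.
Collecting: F(X, Y, Z) = -X**2 - 2*X*Y + 3*X*Z + Y*Z - 2*Z**2.


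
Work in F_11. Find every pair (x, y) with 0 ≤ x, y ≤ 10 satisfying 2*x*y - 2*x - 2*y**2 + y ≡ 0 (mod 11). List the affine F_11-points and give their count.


Affine F_11-points: {(0, 0), (0, 6), (1, 3), (1, 4), (2, 9), (2, 10), (3, 2), (3, 7), (7, 5), (7, 8)}; count = 10.

For each of the 121 pairs (x, y) ∈ F_11², evaluate f(x, y) mod 11. Record the zeros.
  x = 0: [0↦0, 1↦10, 2↦5, 3↦7, 4↦5, 5↦10, 6↦0, 7↦8, 8↦1, 9↦1, 10↦8]  zeros at y ∈ {0, 6}
  x = 1: [0↦9, 1↦10, 2↦7, 3↦0, 4↦0, 5↦7, 6↦10, 7↦9, 8↦4, 9↦6, 10↦4]  zeros at y ∈ {3, 4}
  x = 2: [0↦7, 1↦10, 2↦9, 3↦4, 4↦6, 5↦4, 6↦9, 7↦10, 8↦7, 9↦0, 10↦0]  zeros at y ∈ {9, 10}
  x = 3: [0↦5, 1↦10, 2↦0, 3↦8, 4↦1, 5↦1, 6↦8, 7↦0, 8↦10, 9↦5, 10↦7]  zeros at y ∈ {2, 7}
  x = 4: [0↦3, 1↦10, 2↦2, 3↦1, 4↦7, 5↦9, 6↦7, 7↦1, 8↦2, 9↦10, 10↦3]  zeros at y ∈ ∅
  x = 5: [0↦1, 1↦10, 2↦4, 3↦5, 4↦2, 5↦6, 6↦6, 7↦2, 8↦5, 9↦4, 10↦10]  zeros at y ∈ ∅
  x = 6: [0↦10, 1↦10, 2↦6, 3↦9, 4↦8, 5↦3, 6↦5, 7↦3, 8↦8, 9↦9, 10↦6]  zeros at y ∈ ∅
  x = 7: [0↦8, 1↦10, 2↦8, 3↦2, 4↦3, 5↦0, 6↦4, 7↦4, 8↦0, 9↦3, 10↦2]  zeros at y ∈ {5, 8}
  x = 8: [0↦6, 1↦10, 2↦10, 3↦6, 4↦9, 5↦8, 6↦3, 7↦5, 8↦3, 9↦8, 10↦9]  zeros at y ∈ ∅
  x = 9: [0↦4, 1↦10, 2↦1, 3↦10, 4↦4, 5↦5, 6↦2, 7↦6, 8↦6, 9↦2, 10↦5]  zeros at y ∈ ∅
  x = 10: [0↦2, 1↦10, 2↦3, 3↦3, 4↦10, 5↦2, 6↦1, 7↦7, 8↦9, 9↦7, 10↦1]  zeros at y ∈ ∅
Collecting zeros: affine points = {(0, 0), (0, 6), (1, 3), (1, 4), (2, 9), (2, 10), (3, 2), (3, 7), (7, 5), (7, 8)}.
Total count |C(F_11)_aff| = 10.
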